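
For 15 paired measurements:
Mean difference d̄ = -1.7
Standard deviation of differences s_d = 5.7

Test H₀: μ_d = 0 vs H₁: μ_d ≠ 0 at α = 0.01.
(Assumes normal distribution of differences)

Answer: t = -1.1551, fail to reject H₀

Derivation:
df = n - 1 = 14
SE = s_d/√n = 5.7/√15 = 1.4717
t = d̄/SE = -1.7/1.4717 = -1.1551
Critical value: t_{0.005,14} = ±2.977
p-value ≈ 0.2674
Decision: fail to reject H₀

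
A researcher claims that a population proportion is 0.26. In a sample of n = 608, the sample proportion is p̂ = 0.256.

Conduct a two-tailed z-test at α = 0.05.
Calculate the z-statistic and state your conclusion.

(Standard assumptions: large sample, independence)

H₀: p = 0.26, H₁: p ≠ 0.26
Standard error: SE = √(p₀(1-p₀)/n) = √(0.26×0.74/608) = 0.017789
z-statistic: z = (p̂ - p₀)/SE = (0.256 - 0.26)/0.017789 = -0.2249
Critical value: z_0.025 = ±1.960
p-value = 0.8221
Decision: fail to reject H₀ at α = 0.05

Answer: z = -0.2249, fail to reject H₀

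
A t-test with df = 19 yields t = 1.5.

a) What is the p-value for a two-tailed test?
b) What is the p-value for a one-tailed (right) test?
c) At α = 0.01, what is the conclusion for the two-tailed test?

Answer: a) 0.1500, b) 0.0750, c) fail to reject H₀

Derivation:
Using t-distribution with df = 19:
a) Two-tailed: p = 2×P(T > 1.5) = 0.1500
b) One-tailed: p = P(T > 1.5) = 0.0750
c) 0.1500 ≥ 0.01, fail to reject H₀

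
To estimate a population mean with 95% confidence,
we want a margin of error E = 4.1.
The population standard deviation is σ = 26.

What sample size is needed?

Answer: n = 155

Derivation:
z_0.025 = 1.960
n = (z×σ/E)² = (1.960×26/4.1)²
n = 154.4867
Round up: n = 155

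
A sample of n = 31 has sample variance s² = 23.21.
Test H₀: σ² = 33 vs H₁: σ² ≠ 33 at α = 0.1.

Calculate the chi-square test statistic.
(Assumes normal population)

Answer: χ² = 21.1000, fail to reject H₀

Derivation:
df = n - 1 = 30
χ² = (n-1)s²/σ₀² = 30×23.21/33 = 21.1000
Critical values: χ²_{0.95,30} = 18.493, χ²_{0.05,30} = 43.773
Rejection region: χ² < 18.493 or χ² > 43.773
Decision: fail to reject H₀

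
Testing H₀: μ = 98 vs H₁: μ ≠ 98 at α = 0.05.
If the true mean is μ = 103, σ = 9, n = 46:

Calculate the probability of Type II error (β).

SE = σ/√n = 9/√46 = 1.3270
Critical values: μ₀ ± z_0.025×SE = 98 ± 1.960×1.3270
Acceptance region: (95.3991, 100.6009)
Under H₁ (μ = 103): z_high = (100.6009 - 103)/1.3270 = -1.8079, z_low = (95.3991 - 103)/1.3270 = -5.7279
β = P(not reject | H₁) = Φ(-1.8079) - Φ(-5.7279) ≈ 0.0353

Answer: β ≈ 0.0353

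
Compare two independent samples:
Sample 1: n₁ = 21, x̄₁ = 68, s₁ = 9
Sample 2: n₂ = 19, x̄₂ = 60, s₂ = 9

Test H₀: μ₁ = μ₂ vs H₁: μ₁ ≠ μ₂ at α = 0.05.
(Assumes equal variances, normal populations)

Pooled variance: s²_p = [20×9² + 18×9²]/(38) = 81.0000
s_p = 9.0000
SE = s_p×√(1/n₁ + 1/n₂) = 9.0000×√(1/21 + 1/19) = 2.8496
t = (x̄₁ - x̄₂)/SE = (68 - 60)/2.8496 = 2.8074
df = 38, t-critical = ±2.024
Decision: reject H₀

Answer: t = 2.8074, reject H₀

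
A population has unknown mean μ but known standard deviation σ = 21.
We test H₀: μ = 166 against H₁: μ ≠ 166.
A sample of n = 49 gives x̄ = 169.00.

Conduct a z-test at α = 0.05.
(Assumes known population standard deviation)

Standard error: SE = σ/√n = 21/√49 = 3.0000
z-statistic: z = (x̄ - μ₀)/SE = (169.00 - 166)/3.0000 = 1.0000
Critical value: ±1.960
p-value = 0.3173
Decision: fail to reject H₀

Answer: z = 1.0000, fail to reject H₀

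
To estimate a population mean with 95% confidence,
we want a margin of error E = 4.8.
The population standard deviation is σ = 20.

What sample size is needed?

Answer: n = 67

Derivation:
z_0.025 = 1.960
n = (z×σ/E)² = (1.960×20/4.8)²
n = 66.6944
Round up: n = 67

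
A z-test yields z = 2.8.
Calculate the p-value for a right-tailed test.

Answer: p-value ≈ 0.0026

Derivation:
For z = 2.8:
p = P(Z > 2.8) = 1 - Φ(2.8) = 0.0026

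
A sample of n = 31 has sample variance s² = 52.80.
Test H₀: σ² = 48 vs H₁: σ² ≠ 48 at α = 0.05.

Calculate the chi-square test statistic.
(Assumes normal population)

df = n - 1 = 30
χ² = (n-1)s²/σ₀² = 30×52.80/48 = 33.0000
Critical values: χ²_{0.975,30} = 16.791, χ²_{0.025,30} = 46.979
Rejection region: χ² < 16.791 or χ² > 46.979
Decision: fail to reject H₀

Answer: χ² = 33.0000, fail to reject H₀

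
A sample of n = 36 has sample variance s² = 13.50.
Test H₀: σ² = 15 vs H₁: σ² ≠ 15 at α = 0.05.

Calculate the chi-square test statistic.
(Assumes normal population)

Answer: χ² = 31.5000, fail to reject H₀

Derivation:
df = n - 1 = 35
χ² = (n-1)s²/σ₀² = 35×13.50/15 = 31.5000
Critical values: χ²_{0.975,35} = 20.569, χ²_{0.025,35} = 53.203
Rejection region: χ² < 20.569 or χ² > 53.203
Decision: fail to reject H₀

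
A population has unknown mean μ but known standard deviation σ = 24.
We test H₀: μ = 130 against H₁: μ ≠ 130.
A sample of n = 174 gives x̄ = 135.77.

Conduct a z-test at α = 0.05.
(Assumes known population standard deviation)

Standard error: SE = σ/√n = 24/√174 = 1.8194
z-statistic: z = (x̄ - μ₀)/SE = (135.77 - 130)/1.8194 = 3.1714
Critical value: ±1.960
p-value = 0.0015
Decision: reject H₀

Answer: z = 3.1714, reject H₀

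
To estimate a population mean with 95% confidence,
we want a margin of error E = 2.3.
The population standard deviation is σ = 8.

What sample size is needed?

Answer: n = 47

Derivation:
z_0.025 = 1.960
n = (z×σ/E)² = (1.960×8/2.3)²
n = 46.4768
Round up: n = 47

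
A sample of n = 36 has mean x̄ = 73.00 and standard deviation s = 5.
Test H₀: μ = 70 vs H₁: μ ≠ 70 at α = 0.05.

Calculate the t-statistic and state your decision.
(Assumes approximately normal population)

Answer: t = 3.6001, reject H₀

Derivation:
df = n - 1 = 35
SE = s/√n = 5/√36 = 0.8333
t = (x̄ - μ₀)/SE = (73.00 - 70)/0.8333 = 3.6001
Critical value: t_{0.025,35} = ±2.030
p-value ≈ 0.0010
Decision: reject H₀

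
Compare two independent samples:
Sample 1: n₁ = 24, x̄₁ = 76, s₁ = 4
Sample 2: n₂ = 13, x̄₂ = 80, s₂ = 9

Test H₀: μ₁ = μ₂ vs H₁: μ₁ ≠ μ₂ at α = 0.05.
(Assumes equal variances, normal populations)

Pooled variance: s²_p = [23×4² + 12×9²]/(35) = 38.2857
s_p = 6.1875
SE = s_p×√(1/n₁ + 1/n₂) = 6.1875×√(1/24 + 1/13) = 2.1308
t = (x̄₁ - x̄₂)/SE = (76 - 80)/2.1308 = -1.8772
df = 35, t-critical = ±2.030
Decision: fail to reject H₀

Answer: t = -1.8772, fail to reject H₀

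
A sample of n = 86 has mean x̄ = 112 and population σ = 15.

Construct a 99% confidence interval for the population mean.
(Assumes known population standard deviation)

Answer: (107.8333, 116.1667)

Derivation:
Confidence level: 99%, α = 0.01
z_0.005 = 2.576
SE = σ/√n = 15/√86 = 1.6175
Margin of error = 2.576 × 1.6175 = 4.1667
CI: x̄ ± margin = 112 ± 4.1667
CI: (107.8333, 116.1667)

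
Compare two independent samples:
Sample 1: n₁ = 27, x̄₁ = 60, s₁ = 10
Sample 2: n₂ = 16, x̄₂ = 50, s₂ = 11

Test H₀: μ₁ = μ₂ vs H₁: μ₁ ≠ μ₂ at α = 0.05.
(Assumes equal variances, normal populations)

Answer: t = 3.0545, reject H₀

Derivation:
Pooled variance: s²_p = [26×10² + 15×11²]/(41) = 107.6829
s_p = 10.3770
SE = s_p×√(1/n₁ + 1/n₂) = 10.3770×√(1/27 + 1/16) = 3.2739
t = (x̄₁ - x̄₂)/SE = (60 - 50)/3.2739 = 3.0545
df = 41, t-critical = ±2.020
Decision: reject H₀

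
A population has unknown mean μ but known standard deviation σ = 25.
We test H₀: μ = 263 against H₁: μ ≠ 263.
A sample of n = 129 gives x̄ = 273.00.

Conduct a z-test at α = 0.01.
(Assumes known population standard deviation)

Standard error: SE = σ/√n = 25/√129 = 2.2011
z-statistic: z = (x̄ - μ₀)/SE = (273.00 - 263)/2.2011 = 4.5432
Critical value: ±2.576
p-value < 0.0001
Decision: reject H₀

Answer: z = 4.5432, reject H₀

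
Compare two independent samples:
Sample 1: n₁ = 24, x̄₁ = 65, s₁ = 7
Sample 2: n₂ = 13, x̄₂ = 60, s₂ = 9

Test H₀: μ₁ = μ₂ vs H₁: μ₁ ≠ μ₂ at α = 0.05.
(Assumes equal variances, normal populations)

Answer: t = 1.8749, fail to reject H₀

Derivation:
Pooled variance: s²_p = [23×7² + 12×9²]/(35) = 59.9714
s_p = 7.7441
SE = s_p×√(1/n₁ + 1/n₂) = 7.7441×√(1/24 + 1/13) = 2.6668
t = (x̄₁ - x̄₂)/SE = (65 - 60)/2.6668 = 1.8749
df = 35, t-critical = ±2.030
Decision: fail to reject H₀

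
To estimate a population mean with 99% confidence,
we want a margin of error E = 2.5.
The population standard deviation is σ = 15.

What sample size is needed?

z_0.005 = 2.576
n = (z×σ/E)² = (2.576×15/2.5)²
n = 238.8879
Round up: n = 239

Answer: n = 239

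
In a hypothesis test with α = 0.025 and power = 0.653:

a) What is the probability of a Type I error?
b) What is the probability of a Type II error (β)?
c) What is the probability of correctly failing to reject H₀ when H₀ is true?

Answer: a) 0.025, b) 0.347, c) 0.975

Derivation:
a) Type I error probability = α = 0.025
b) Power = P(reject H₀ | H₁ true) = 1 - β = 0.653, so Type II error probability = β = 1 - Power = 0.347
c) P(fail to reject H₀ | H₀ true) = 1 - α = 0.975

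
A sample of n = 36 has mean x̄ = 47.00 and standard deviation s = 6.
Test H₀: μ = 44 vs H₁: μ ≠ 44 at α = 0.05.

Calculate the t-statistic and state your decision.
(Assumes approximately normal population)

Answer: t = 3.0000, reject H₀

Derivation:
df = n - 1 = 35
SE = s/√n = 6/√36 = 1.0000
t = (x̄ - μ₀)/SE = (47.00 - 44)/1.0000 = 3.0000
Critical value: t_{0.025,35} = ±2.030
p-value ≈ 0.0049
Decision: reject H₀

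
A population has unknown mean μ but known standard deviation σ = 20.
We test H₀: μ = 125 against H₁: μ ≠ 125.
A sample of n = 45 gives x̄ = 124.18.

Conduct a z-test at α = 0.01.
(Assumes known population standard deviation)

Answer: z = -0.2750, fail to reject H₀

Derivation:
Standard error: SE = σ/√n = 20/√45 = 2.9814
z-statistic: z = (x̄ - μ₀)/SE = (124.18 - 125)/2.9814 = -0.2750
Critical value: ±2.576
p-value = 0.7833
Decision: fail to reject H₀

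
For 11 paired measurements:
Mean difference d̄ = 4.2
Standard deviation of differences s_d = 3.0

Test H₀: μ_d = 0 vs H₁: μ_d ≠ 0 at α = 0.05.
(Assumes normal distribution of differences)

Answer: t = 4.6434, reject H₀

Derivation:
df = n - 1 = 10
SE = s_d/√n = 3.0/√11 = 0.9045
t = d̄/SE = 4.2/0.9045 = 4.6434
Critical value: t_{0.025,10} = ±2.228
p-value ≈ 0.0009
Decision: reject H₀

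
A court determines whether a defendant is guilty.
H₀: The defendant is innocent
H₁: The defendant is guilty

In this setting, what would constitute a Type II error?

A Type I error (probability α) occurs when we reject a true H₀.
A Type II error (probability β) occurs when we fail to reject a false H₀.

Answer: Acquitting a guilty person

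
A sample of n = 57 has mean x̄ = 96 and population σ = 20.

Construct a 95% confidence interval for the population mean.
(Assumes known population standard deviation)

Answer: (90.8078, 101.1922)

Derivation:
Confidence level: 95%, α = 0.05
z_0.025 = 1.960
SE = σ/√n = 20/√57 = 2.6491
Margin of error = 1.960 × 2.6491 = 5.1922
CI: x̄ ± margin = 96 ± 5.1922
CI: (90.8078, 101.1922)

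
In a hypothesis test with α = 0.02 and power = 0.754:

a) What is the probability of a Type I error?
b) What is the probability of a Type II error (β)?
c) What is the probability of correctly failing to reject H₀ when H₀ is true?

Answer: a) 0.02, b) 0.246, c) 0.98

Derivation:
a) Type I error probability = α = 0.02
b) Power = P(reject H₀ | H₁ true) = 1 - β = 0.754, so Type II error probability = β = 1 - Power = 0.246
c) P(fail to reject H₀ | H₀ true) = 1 - α = 0.98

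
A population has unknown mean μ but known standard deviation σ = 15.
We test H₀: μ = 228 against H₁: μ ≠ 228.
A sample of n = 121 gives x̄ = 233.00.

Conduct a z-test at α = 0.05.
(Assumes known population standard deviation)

Standard error: SE = σ/√n = 15/√121 = 1.3636
z-statistic: z = (x̄ - μ₀)/SE = (233.00 - 228)/1.3636 = 3.6668
Critical value: ±1.960
p-value = 0.0002
Decision: reject H₀

Answer: z = 3.6668, reject H₀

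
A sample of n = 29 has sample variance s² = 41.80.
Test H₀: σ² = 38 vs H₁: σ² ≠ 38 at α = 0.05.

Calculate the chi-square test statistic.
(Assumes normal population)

df = n - 1 = 28
χ² = (n-1)s²/σ₀² = 28×41.80/38 = 30.8000
Critical values: χ²_{0.975,28} = 15.308, χ²_{0.025,28} = 44.461
Rejection region: χ² < 15.308 or χ² > 44.461
Decision: fail to reject H₀

Answer: χ² = 30.8000, fail to reject H₀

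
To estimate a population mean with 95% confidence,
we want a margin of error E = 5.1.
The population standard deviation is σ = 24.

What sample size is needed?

Answer: n = 86

Derivation:
z_0.025 = 1.960
n = (z×σ/E)² = (1.960×24/5.1)²
n = 85.0735
Round up: n = 86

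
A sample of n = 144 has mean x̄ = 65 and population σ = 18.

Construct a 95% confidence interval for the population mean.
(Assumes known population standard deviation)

Answer: (62.0600, 67.9400)

Derivation:
Confidence level: 95%, α = 0.05
z_0.025 = 1.960
SE = σ/√n = 18/√144 = 1.5000
Margin of error = 1.960 × 1.5000 = 2.9400
CI: x̄ ± margin = 65 ± 2.9400
CI: (62.0600, 67.9400)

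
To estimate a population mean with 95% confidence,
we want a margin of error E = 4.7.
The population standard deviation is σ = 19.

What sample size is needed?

Answer: n = 63

Derivation:
z_0.025 = 1.960
n = (z×σ/E)² = (1.960×19/4.7)²
n = 62.7803
Round up: n = 63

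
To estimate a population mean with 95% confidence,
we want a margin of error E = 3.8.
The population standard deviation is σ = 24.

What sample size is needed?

Answer: n = 154

Derivation:
z_0.025 = 1.960
n = (z×σ/E)² = (1.960×24/3.8)²
n = 153.2383
Round up: n = 154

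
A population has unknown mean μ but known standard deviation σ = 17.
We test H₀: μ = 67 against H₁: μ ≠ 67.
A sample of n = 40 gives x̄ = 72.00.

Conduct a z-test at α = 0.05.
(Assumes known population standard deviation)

Answer: z = 1.8602, fail to reject H₀

Derivation:
Standard error: SE = σ/√n = 17/√40 = 2.6879
z-statistic: z = (x̄ - μ₀)/SE = (72.00 - 67)/2.6879 = 1.8602
Critical value: ±1.960
p-value = 0.0629
Decision: fail to reject H₀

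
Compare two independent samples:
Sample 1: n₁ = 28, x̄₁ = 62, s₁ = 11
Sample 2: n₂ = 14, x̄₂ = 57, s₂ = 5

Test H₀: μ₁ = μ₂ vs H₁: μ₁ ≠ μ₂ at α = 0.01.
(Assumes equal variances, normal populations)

Pooled variance: s²_p = [27×11² + 13×5²]/(40) = 89.8000
s_p = 9.4763
SE = s_p×√(1/n₁ + 1/n₂) = 9.4763×√(1/28 + 1/14) = 3.1018
t = (x̄₁ - x̄₂)/SE = (62 - 57)/3.1018 = 1.6120
df = 40, t-critical = ±2.704
Decision: fail to reject H₀

Answer: t = 1.6120, fail to reject H₀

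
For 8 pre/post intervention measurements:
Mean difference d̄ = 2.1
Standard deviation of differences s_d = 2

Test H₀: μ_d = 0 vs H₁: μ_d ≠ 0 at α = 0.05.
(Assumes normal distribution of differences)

Answer: t = 2.9699, reject H₀

Derivation:
df = n - 1 = 7
SE = s_d/√n = 2/√8 = 0.7071
t = d̄/SE = 2.1/0.7071 = 2.9699
Critical value: t_{0.025,7} = ±2.365
p-value ≈ 0.0208
Decision: reject H₀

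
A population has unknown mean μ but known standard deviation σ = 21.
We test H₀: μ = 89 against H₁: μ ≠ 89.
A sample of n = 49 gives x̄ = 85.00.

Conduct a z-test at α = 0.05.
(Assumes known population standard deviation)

Standard error: SE = σ/√n = 21/√49 = 3.0000
z-statistic: z = (x̄ - μ₀)/SE = (85.00 - 89)/3.0000 = -1.3333
Critical value: ±1.960
p-value = 0.1824
Decision: fail to reject H₀

Answer: z = -1.3333, fail to reject H₀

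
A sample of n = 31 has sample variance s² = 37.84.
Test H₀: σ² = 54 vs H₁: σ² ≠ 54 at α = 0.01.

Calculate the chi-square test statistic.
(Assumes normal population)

df = n - 1 = 30
χ² = (n-1)s²/σ₀² = 30×37.84/54 = 21.0222
Critical values: χ²_{0.995,30} = 13.787, χ²_{0.005,30} = 53.672
Rejection region: χ² < 13.787 or χ² > 53.672
Decision: fail to reject H₀

Answer: χ² = 21.0222, fail to reject H₀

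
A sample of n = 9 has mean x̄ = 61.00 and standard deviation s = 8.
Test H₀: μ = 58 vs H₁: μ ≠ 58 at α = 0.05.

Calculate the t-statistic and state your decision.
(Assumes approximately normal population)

df = n - 1 = 8
SE = s/√n = 8/√9 = 2.6667
t = (x̄ - μ₀)/SE = (61.00 - 58)/2.6667 = 1.1250
Critical value: t_{0.025,8} = ±2.306
p-value ≈ 0.2932
Decision: fail to reject H₀

Answer: t = 1.1250, fail to reject H₀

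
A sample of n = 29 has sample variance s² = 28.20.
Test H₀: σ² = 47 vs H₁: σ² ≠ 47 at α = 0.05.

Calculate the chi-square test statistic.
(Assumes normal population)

df = n - 1 = 28
χ² = (n-1)s²/σ₀² = 28×28.20/47 = 16.8000
Critical values: χ²_{0.975,28} = 15.308, χ²_{0.025,28} = 44.461
Rejection region: χ² < 15.308 or χ² > 44.461
Decision: fail to reject H₀

Answer: χ² = 16.8000, fail to reject H₀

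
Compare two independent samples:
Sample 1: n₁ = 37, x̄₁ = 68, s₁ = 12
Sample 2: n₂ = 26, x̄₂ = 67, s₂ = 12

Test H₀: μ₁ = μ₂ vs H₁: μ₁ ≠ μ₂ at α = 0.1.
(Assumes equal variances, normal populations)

Pooled variance: s²_p = [36×12² + 25×12²]/(61) = 144.0000
s_p = 12.0000
SE = s_p×√(1/n₁ + 1/n₂) = 12.0000×√(1/37 + 1/26) = 3.0709
t = (x̄₁ - x̄₂)/SE = (68 - 67)/3.0709 = 0.3256
df = 61, t-critical = ±1.670
Decision: fail to reject H₀

Answer: t = 0.3256, fail to reject H₀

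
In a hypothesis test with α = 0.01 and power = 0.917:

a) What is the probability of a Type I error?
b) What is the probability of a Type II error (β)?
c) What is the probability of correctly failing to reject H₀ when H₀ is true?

Answer: a) 0.01, b) 0.083, c) 0.99

Derivation:
a) Type I error probability = α = 0.01
b) Power = P(reject H₀ | H₁ true) = 1 - β = 0.917, so Type II error probability = β = 1 - Power = 0.083
c) P(fail to reject H₀ | H₀ true) = 1 - α = 0.99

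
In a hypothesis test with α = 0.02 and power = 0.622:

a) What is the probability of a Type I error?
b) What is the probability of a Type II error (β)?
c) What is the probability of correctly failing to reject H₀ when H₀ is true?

a) Type I error probability = α = 0.02
b) Power = P(reject H₀ | H₁ true) = 1 - β = 0.622, so Type II error probability = β = 1 - Power = 0.378
c) P(fail to reject H₀ | H₀ true) = 1 - α = 0.98

Answer: a) 0.02, b) 0.378, c) 0.98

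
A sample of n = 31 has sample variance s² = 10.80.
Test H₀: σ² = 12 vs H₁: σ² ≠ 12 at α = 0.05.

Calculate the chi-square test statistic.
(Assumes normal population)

df = n - 1 = 30
χ² = (n-1)s²/σ₀² = 30×10.80/12 = 27.0000
Critical values: χ²_{0.975,30} = 16.791, χ²_{0.025,30} = 46.979
Rejection region: χ² < 16.791 or χ² > 46.979
Decision: fail to reject H₀

Answer: χ² = 27.0000, fail to reject H₀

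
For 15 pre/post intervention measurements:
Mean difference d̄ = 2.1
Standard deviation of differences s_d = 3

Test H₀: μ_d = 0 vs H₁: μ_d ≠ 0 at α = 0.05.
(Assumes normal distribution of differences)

df = n - 1 = 14
SE = s_d/√n = 3/√15 = 0.7746
t = d̄/SE = 2.1/0.7746 = 2.7111
Critical value: t_{0.025,14} = ±2.145
p-value ≈ 0.0169
Decision: reject H₀

Answer: t = 2.7111, reject H₀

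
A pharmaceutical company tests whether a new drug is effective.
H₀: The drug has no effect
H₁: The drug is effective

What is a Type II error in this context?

Answer: Failing to detect the drug's effect when it actually works

Derivation:
Type I error (α): Rejecting H₀ when H₀ is true
Type II error (β): Failing to reject H₀ when H₁ is true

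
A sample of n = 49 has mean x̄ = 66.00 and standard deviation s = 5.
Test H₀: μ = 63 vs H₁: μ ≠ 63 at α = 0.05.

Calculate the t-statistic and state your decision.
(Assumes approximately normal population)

Answer: t = 4.1999, reject H₀

Derivation:
df = n - 1 = 48
SE = s/√n = 5/√49 = 0.7143
t = (x̄ - μ₀)/SE = (66.00 - 63)/0.7143 = 4.1999
Critical value: t_{0.025,48} = ±2.011
p-value ≈ 0.0001
Decision: reject H₀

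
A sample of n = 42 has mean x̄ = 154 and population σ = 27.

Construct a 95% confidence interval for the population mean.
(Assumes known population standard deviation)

Confidence level: 95%, α = 0.05
z_0.025 = 1.960
SE = σ/√n = 27/√42 = 4.1662
Margin of error = 1.960 × 4.1662 = 8.1658
CI: x̄ ± margin = 154 ± 8.1658
CI: (145.8342, 162.1658)

Answer: (145.8342, 162.1658)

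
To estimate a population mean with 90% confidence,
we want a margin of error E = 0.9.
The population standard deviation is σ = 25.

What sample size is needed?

z_0.05 = 1.645
n = (z×σ/E)² = (1.645×25/0.9)²
n = 2087.9823
Round up: n = 2088

Answer: n = 2088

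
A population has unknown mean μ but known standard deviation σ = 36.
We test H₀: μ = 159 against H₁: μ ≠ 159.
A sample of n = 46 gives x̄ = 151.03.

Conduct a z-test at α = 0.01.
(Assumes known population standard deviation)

Standard error: SE = σ/√n = 36/√46 = 5.3079
z-statistic: z = (x̄ - μ₀)/SE = (151.03 - 159)/5.3079 = -1.5015
Critical value: ±2.576
p-value = 0.1332
Decision: fail to reject H₀

Answer: z = -1.5015, fail to reject H₀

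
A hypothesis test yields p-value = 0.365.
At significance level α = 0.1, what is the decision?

Compare p-value to α:
0.365 ≥ 0.1
Decision: fail to reject H₀

Answer: fail to reject H₀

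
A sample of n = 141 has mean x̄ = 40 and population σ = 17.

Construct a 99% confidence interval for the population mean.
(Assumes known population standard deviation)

Answer: (36.3119, 43.6881)

Derivation:
Confidence level: 99%, α = 0.01
z_0.005 = 2.576
SE = σ/√n = 17/√141 = 1.4317
Margin of error = 2.576 × 1.4317 = 3.6881
CI: x̄ ± margin = 40 ± 3.6881
CI: (36.3119, 43.6881)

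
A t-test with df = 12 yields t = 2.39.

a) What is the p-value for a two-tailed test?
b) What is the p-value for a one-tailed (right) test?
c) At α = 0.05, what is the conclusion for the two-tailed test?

Using t-distribution with df = 12:
a) Two-tailed: p = 2×P(T > 2.39) = 0.0341
b) One-tailed: p = P(T > 2.39) = 0.0171
c) 0.0341 < 0.05, reject H₀

Answer: a) 0.0341, b) 0.0171, c) reject H₀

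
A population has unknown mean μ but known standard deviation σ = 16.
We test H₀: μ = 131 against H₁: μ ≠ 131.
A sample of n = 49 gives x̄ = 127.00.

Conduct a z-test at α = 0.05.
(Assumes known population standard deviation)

Answer: z = -1.7500, fail to reject H₀

Derivation:
Standard error: SE = σ/√n = 16/√49 = 2.2857
z-statistic: z = (x̄ - μ₀)/SE = (127.00 - 131)/2.2857 = -1.7500
Critical value: ±1.960
p-value = 0.0801
Decision: fail to reject H₀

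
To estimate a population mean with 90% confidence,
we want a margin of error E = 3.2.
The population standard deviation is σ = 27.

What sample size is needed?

Answer: n = 193

Derivation:
z_0.05 = 1.645
n = (z×σ/E)² = (1.645×27/3.2)²
n = 192.6457
Round up: n = 193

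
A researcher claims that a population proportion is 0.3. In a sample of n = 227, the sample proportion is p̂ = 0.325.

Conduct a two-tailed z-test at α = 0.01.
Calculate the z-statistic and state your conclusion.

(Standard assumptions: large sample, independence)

H₀: p = 0.3, H₁: p ≠ 0.3
Standard error: SE = √(p₀(1-p₀)/n) = √(0.3×0.7/227) = 0.030416
z-statistic: z = (p̂ - p₀)/SE = (0.325 - 0.3)/0.030416 = 0.8219
Critical value: z_0.005 = ±2.576
p-value = 0.4111
Decision: fail to reject H₀ at α = 0.01

Answer: z = 0.8219, fail to reject H₀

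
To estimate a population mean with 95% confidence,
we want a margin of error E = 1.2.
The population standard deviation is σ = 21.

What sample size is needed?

z_0.025 = 1.960
n = (z×σ/E)² = (1.960×21/1.2)²
n = 1176.4900
Round up: n = 1177

Answer: n = 1177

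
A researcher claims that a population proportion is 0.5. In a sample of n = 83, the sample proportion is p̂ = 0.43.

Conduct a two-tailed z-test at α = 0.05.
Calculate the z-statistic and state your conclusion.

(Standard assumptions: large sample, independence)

H₀: p = 0.5, H₁: p ≠ 0.5
Standard error: SE = √(p₀(1-p₀)/n) = √(0.5×0.5/83) = 0.054882
z-statistic: z = (p̂ - p₀)/SE = (0.43 - 0.5)/0.054882 = -1.2755
Critical value: z_0.025 = ±1.960
p-value = 0.2021
Decision: fail to reject H₀ at α = 0.05

Answer: z = -1.2755, fail to reject H₀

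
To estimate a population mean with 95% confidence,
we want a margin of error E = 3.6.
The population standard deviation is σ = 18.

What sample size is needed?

Answer: n = 97

Derivation:
z_0.025 = 1.960
n = (z×σ/E)² = (1.960×18/3.6)²
n = 96.0400
Round up: n = 97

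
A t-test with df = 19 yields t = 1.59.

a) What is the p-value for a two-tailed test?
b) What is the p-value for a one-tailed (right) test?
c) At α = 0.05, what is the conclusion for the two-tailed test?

Answer: a) 0.1283, b) 0.0642, c) fail to reject H₀

Derivation:
Using t-distribution with df = 19:
a) Two-tailed: p = 2×P(T > 1.59) = 0.1283
b) One-tailed: p = P(T > 1.59) = 0.0642
c) 0.1283 ≥ 0.05, fail to reject H₀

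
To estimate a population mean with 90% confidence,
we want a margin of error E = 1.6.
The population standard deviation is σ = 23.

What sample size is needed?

Answer: n = 560

Derivation:
z_0.05 = 1.645
n = (z×σ/E)² = (1.645×23/1.6)²
n = 559.1747
Round up: n = 560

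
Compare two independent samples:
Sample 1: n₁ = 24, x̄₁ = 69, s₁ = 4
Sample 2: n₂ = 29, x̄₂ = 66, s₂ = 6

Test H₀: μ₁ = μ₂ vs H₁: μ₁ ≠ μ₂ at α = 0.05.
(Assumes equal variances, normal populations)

Pooled variance: s²_p = [23×4² + 28×6²]/(51) = 26.9804
s_p = 5.1943
SE = s_p×√(1/n₁ + 1/n₂) = 5.1943×√(1/24 + 1/29) = 1.4334
t = (x̄₁ - x̄₂)/SE = (69 - 66)/1.4334 = 2.0929
df = 51, t-critical = ±2.008
Decision: reject H₀

Answer: t = 2.0929, reject H₀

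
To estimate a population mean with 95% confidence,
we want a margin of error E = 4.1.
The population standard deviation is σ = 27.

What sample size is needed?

z_0.025 = 1.960
n = (z×σ/E)² = (1.960×27/4.1)²
n = 166.5988
Round up: n = 167

Answer: n = 167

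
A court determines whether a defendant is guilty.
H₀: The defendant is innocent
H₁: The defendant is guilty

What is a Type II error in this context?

Answer: Acquitting a guilty person

Derivation:
Type I error (α): Rejecting H₀ when H₀ is true
Type II error (β): Failing to reject H₀ when H₁ is true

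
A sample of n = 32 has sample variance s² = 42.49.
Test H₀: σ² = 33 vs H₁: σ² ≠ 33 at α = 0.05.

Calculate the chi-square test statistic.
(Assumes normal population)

df = n - 1 = 31
χ² = (n-1)s²/σ₀² = 31×42.49/33 = 39.9148
Critical values: χ²_{0.975,31} = 17.539, χ²_{0.025,31} = 48.232
Rejection region: χ² < 17.539 or χ² > 48.232
Decision: fail to reject H₀

Answer: χ² = 39.9148, fail to reject H₀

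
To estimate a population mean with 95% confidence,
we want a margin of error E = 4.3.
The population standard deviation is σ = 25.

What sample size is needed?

z_0.025 = 1.960
n = (z×σ/E)² = (1.960×25/4.3)²
n = 129.8540
Round up: n = 130

Answer: n = 130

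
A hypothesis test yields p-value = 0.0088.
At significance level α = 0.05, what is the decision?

Compare p-value to α:
0.0088 < 0.05
Decision: reject H₀

Answer: reject H₀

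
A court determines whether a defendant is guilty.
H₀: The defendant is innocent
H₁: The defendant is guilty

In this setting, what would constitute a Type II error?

Type I error: rejecting H₀ when it is actually true (false positive).
Type II error: failing to reject H₀ when H₁ is actually true (false negative).

Answer: Acquitting a guilty person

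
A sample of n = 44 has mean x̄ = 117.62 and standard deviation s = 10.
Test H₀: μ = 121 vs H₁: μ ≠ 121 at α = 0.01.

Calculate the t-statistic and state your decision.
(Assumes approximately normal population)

Answer: t = -2.2420, fail to reject H₀

Derivation:
df = n - 1 = 43
SE = s/√n = 10/√44 = 1.5076
t = (x̄ - μ₀)/SE = (117.62 - 121)/1.5076 = -2.2420
Critical value: t_{0.005,43} = ±2.695
p-value ≈ 0.0302
Decision: fail to reject H₀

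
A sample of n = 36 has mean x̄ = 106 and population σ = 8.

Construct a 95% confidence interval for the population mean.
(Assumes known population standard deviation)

Confidence level: 95%, α = 0.05
z_0.025 = 1.960
SE = σ/√n = 8/√36 = 1.3333
Margin of error = 1.960 × 1.3333 = 2.6133
CI: x̄ ± margin = 106 ± 2.6133
CI: (103.3867, 108.6133)

Answer: (103.3867, 108.6133)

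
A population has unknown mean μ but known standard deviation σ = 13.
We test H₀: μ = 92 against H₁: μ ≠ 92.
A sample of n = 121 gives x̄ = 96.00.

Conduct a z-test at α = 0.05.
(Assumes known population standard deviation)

Standard error: SE = σ/√n = 13/√121 = 1.1818
z-statistic: z = (x̄ - μ₀)/SE = (96.00 - 92)/1.1818 = 3.3847
Critical value: ±1.960
p-value = 0.0007
Decision: reject H₀

Answer: z = 3.3847, reject H₀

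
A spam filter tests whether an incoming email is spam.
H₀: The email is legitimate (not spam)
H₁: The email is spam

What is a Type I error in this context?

A Type I error (probability α) occurs when we reject a true H₀.
A Type II error (probability β) occurs when we fail to reject a false H₀.

Answer: Marking a legitimate email as spam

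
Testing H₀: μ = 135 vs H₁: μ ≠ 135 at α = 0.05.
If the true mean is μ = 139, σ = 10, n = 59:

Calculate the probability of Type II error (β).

Answer: β ≈ 0.1330

Derivation:
SE = σ/√n = 10/√59 = 1.3019
Critical values: μ₀ ± z_0.025×SE = 135 ± 1.960×1.3019
Acceptance region: (132.4483, 137.5517)
Under H₁ (μ = 139): z_high = (137.5517 - 139)/1.3019 = -1.1125, z_low = (132.4483 - 139)/1.3019 = -5.0324
β = P(not reject | H₁) = Φ(-1.1125) - Φ(-5.0324) ≈ 0.1330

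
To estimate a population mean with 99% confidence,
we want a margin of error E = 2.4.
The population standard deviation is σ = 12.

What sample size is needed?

Answer: n = 166

Derivation:
z_0.005 = 2.576
n = (z×σ/E)² = (2.576×12/2.4)²
n = 165.8944
Round up: n = 166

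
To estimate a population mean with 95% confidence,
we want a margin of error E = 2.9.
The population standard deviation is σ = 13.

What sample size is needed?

Answer: n = 78

Derivation:
z_0.025 = 1.960
n = (z×σ/E)² = (1.960×13/2.9)²
n = 77.1974
Round up: n = 78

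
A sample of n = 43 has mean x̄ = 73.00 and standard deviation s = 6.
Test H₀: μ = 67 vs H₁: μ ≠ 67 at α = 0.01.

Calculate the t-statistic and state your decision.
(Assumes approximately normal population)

df = n - 1 = 42
SE = s/√n = 6/√43 = 0.9150
t = (x̄ - μ₀)/SE = (73.00 - 67)/0.9150 = 6.5574
Critical value: t_{0.005,42} = ±2.698
p-value < 0.0001
Decision: reject H₀

Answer: t = 6.5574, reject H₀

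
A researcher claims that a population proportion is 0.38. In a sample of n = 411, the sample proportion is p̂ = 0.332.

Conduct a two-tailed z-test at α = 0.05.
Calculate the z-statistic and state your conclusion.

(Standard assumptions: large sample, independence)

Answer: z = -2.0048, reject H₀

Derivation:
H₀: p = 0.38, H₁: p ≠ 0.38
Standard error: SE = √(p₀(1-p₀)/n) = √(0.38×0.62/411) = 0.023942
z-statistic: z = (p̂ - p₀)/SE = (0.332 - 0.38)/0.023942 = -2.0048
Critical value: z_0.025 = ±1.960
p-value = 0.0450
Decision: reject H₀ at α = 0.05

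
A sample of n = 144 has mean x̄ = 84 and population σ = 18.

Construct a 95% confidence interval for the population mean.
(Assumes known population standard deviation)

Confidence level: 95%, α = 0.05
z_0.025 = 1.960
SE = σ/√n = 18/√144 = 1.5000
Margin of error = 1.960 × 1.5000 = 2.9400
CI: x̄ ± margin = 84 ± 2.9400
CI: (81.0600, 86.9400)

Answer: (81.0600, 86.9400)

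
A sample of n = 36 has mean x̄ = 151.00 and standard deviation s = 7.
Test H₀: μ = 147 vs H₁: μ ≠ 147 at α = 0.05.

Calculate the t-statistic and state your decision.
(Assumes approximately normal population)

df = n - 1 = 35
SE = s/√n = 7/√36 = 1.1667
t = (x̄ - μ₀)/SE = (151.00 - 147)/1.1667 = 3.4285
Critical value: t_{0.025,35} = ±2.030
p-value ≈ 0.0016
Decision: reject H₀

Answer: t = 3.4285, reject H₀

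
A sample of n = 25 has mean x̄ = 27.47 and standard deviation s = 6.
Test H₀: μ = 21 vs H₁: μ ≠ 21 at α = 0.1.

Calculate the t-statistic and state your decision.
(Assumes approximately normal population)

df = n - 1 = 24
SE = s/√n = 6/√25 = 1.2000
t = (x̄ - μ₀)/SE = (27.47 - 21)/1.2000 = 5.3917
Critical value: t_{0.05,24} = ±1.711
p-value < 0.0001
Decision: reject H₀

Answer: t = 5.3917, reject H₀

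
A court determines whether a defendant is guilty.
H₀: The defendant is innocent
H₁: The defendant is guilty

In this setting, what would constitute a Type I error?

Answer: Convicting an innocent person

Derivation:
A Type I error (probability α) occurs when we reject a true H₀.
A Type II error (probability β) occurs when we fail to reject a false H₀.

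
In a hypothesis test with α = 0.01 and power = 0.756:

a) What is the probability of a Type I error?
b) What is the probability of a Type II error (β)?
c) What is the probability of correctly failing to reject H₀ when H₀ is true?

Answer: a) 0.01, b) 0.244, c) 0.99

Derivation:
a) Type I error probability = α = 0.01
b) Power = P(reject H₀ | H₁ true) = 1 - β = 0.756, so Type II error probability = β = 1 - Power = 0.244
c) P(fail to reject H₀ | H₀ true) = 1 - α = 0.99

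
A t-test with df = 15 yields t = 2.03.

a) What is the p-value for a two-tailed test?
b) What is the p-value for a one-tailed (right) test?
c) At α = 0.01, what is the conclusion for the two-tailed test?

Using t-distribution with df = 15:
a) Two-tailed: p = 2×P(T > 2.03) = 0.0605
b) One-tailed: p = P(T > 2.03) = 0.0302
c) 0.0605 ≥ 0.01, fail to reject H₀

Answer: a) 0.0605, b) 0.0302, c) fail to reject H₀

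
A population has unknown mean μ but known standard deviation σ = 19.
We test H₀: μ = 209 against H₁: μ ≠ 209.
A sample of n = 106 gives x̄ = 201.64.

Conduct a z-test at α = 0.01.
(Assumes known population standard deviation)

Standard error: SE = σ/√n = 19/√106 = 1.8454
z-statistic: z = (x̄ - μ₀)/SE = (201.64 - 209)/1.8454 = -3.9883
Critical value: ±2.576
p-value = 0.0001
Decision: reject H₀

Answer: z = -3.9883, reject H₀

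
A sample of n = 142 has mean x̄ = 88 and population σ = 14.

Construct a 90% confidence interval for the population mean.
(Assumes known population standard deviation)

Answer: (86.0673, 89.9327)

Derivation:
Confidence level: 90%, α = 0.1
z_0.05 = 1.645
SE = σ/√n = 14/√142 = 1.1749
Margin of error = 1.645 × 1.1749 = 1.9327
CI: x̄ ± margin = 88 ± 1.9327
CI: (86.0673, 89.9327)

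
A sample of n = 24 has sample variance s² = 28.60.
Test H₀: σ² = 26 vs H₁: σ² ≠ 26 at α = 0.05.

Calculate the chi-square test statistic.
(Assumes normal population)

Answer: χ² = 25.3000, fail to reject H₀

Derivation:
df = n - 1 = 23
χ² = (n-1)s²/σ₀² = 23×28.60/26 = 25.3000
Critical values: χ²_{0.975,23} = 11.689, χ²_{0.025,23} = 38.076
Rejection region: χ² < 11.689 or χ² > 38.076
Decision: fail to reject H₀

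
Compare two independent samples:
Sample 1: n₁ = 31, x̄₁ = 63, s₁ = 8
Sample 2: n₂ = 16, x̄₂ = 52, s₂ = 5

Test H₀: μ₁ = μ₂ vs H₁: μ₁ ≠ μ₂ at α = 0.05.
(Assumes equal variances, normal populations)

Pooled variance: s²_p = [30×8² + 15×5²]/(45) = 51.0000
s_p = 7.1414
SE = s_p×√(1/n₁ + 1/n₂) = 7.1414×√(1/31 + 1/16) = 2.1983
t = (x̄₁ - x̄₂)/SE = (63 - 52)/2.1983 = 5.0039
df = 45, t-critical = ±2.014
Decision: reject H₀

Answer: t = 5.0039, reject H₀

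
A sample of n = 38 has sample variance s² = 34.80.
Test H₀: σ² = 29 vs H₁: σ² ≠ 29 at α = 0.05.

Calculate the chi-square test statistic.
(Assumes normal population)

df = n - 1 = 37
χ² = (n-1)s²/σ₀² = 37×34.80/29 = 44.4000
Critical values: χ²_{0.975,37} = 22.106, χ²_{0.025,37} = 55.668
Rejection region: χ² < 22.106 or χ² > 55.668
Decision: fail to reject H₀

Answer: χ² = 44.4000, fail to reject H₀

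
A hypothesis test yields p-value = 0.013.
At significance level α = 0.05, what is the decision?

Compare p-value to α:
0.013 < 0.05
Decision: reject H₀

Answer: reject H₀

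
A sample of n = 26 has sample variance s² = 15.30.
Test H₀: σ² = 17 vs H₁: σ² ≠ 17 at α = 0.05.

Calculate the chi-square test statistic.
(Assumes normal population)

Answer: χ² = 22.5000, fail to reject H₀

Derivation:
df = n - 1 = 25
χ² = (n-1)s²/σ₀² = 25×15.30/17 = 22.5000
Critical values: χ²_{0.975,25} = 13.120, χ²_{0.025,25} = 40.646
Rejection region: χ² < 13.120 or χ² > 40.646
Decision: fail to reject H₀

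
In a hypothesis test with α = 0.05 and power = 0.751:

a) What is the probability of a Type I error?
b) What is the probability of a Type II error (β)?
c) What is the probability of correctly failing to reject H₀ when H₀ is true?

a) Type I error probability = α = 0.05
b) Power = P(reject H₀ | H₁ true) = 1 - β = 0.751, so Type II error probability = β = 1 - Power = 0.249
c) P(fail to reject H₀ | H₀ true) = 1 - α = 0.95

Answer: a) 0.05, b) 0.249, c) 0.95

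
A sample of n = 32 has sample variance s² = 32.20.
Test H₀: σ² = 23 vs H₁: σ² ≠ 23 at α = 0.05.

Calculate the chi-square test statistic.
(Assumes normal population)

Answer: χ² = 43.4000, fail to reject H₀

Derivation:
df = n - 1 = 31
χ² = (n-1)s²/σ₀² = 31×32.20/23 = 43.4000
Critical values: χ²_{0.975,31} = 17.539, χ²_{0.025,31} = 48.232
Rejection region: χ² < 17.539 or χ² > 48.232
Decision: fail to reject H₀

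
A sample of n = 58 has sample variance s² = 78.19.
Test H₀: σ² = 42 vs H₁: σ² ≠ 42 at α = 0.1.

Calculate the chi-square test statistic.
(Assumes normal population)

Answer: χ² = 106.1150, reject H₀

Derivation:
df = n - 1 = 57
χ² = (n-1)s²/σ₀² = 57×78.19/42 = 106.1150
Critical values: χ²_{0.95,57} = 40.646, χ²_{0.05,57} = 75.624
Rejection region: χ² < 40.646 or χ² > 75.624
Decision: reject H₀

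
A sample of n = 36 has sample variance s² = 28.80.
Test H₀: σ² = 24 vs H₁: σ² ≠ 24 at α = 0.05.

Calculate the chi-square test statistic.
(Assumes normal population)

df = n - 1 = 35
χ² = (n-1)s²/σ₀² = 35×28.80/24 = 42.0000
Critical values: χ²_{0.975,35} = 20.569, χ²_{0.025,35} = 53.203
Rejection region: χ² < 20.569 or χ² > 53.203
Decision: fail to reject H₀

Answer: χ² = 42.0000, fail to reject H₀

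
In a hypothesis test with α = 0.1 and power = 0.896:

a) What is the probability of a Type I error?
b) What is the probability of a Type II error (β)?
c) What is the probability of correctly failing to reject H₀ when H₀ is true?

a) Type I error probability = α = 0.1
b) Power = P(reject H₀ | H₁ true) = 1 - β = 0.896, so Type II error probability = β = 1 - Power = 0.104
c) P(fail to reject H₀ | H₀ true) = 1 - α = 0.9

Answer: a) 0.1, b) 0.104, c) 0.9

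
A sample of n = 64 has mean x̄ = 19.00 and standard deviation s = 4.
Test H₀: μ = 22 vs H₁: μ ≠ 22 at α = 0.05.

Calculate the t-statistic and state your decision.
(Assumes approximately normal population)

Answer: t = -6.0000, reject H₀

Derivation:
df = n - 1 = 63
SE = s/√n = 4/√64 = 0.5000
t = (x̄ - μ₀)/SE = (19.00 - 22)/0.5000 = -6.0000
Critical value: t_{0.025,63} = ±1.998
p-value < 0.0001
Decision: reject H₀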